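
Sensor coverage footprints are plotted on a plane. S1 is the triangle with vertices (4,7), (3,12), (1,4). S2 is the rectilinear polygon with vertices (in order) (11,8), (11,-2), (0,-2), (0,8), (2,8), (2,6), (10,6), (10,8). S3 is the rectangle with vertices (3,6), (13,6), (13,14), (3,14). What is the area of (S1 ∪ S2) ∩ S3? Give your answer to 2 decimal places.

5.00

|S1 ∪ S2| = 101.
|(S1 ∪ S2) ∩ S3| = 5.00.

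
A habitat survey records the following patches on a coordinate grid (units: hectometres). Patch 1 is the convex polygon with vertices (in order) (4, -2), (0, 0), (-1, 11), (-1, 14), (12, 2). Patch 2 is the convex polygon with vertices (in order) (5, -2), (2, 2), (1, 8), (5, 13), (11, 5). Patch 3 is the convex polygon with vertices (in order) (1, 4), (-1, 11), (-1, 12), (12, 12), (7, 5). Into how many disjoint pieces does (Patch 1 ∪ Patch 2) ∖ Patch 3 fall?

(Patch 1 ∪ Patch 2) ∖ Patch 3 splits into 3 disjoint pieces (area 67.6485, area 2.1667, area 0.775).

3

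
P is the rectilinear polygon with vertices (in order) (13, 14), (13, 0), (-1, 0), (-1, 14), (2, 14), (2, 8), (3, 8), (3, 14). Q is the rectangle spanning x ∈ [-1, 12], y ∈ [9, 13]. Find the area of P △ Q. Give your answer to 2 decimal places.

|P| = 190, |Q| = 52, |P∩Q| = 48.
|P △ Q| = |P| + |Q| − 2·|P∩Q| = 190 + 52 − 96 = 146.00.

146.00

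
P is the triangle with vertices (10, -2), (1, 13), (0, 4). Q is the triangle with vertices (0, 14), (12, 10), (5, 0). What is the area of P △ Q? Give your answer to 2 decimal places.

|P| = 48, |Q| = 74, |P∩Q| = 22.4097.
|P △ Q| = |P| + |Q| − 2·|P∩Q| = 48 + 74 − 44.8194 = 77.18.

77.18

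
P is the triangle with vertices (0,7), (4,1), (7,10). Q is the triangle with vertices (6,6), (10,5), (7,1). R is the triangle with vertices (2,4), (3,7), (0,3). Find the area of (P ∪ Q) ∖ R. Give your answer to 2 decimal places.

35.18

|P ∪ Q| = 36.5.
|(P ∪ Q) ∩ R| = 1.3235.
|(P ∪ Q) ∖ R| = 36.5 − 1.3235 = 35.18.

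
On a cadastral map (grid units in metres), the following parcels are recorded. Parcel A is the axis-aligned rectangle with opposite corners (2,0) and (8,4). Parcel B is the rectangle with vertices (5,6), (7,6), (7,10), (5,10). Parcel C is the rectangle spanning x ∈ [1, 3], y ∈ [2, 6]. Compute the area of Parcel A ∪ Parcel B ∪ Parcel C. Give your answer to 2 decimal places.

38.00

By inclusion–exclusion:
Individual areas: |Parcel A| = 24, |Parcel B| = 8, |Parcel C| = 8.
|Parcel A∩Parcel B| = 0 (no overlap).
|Parcel A∩Parcel C|: x∈[2,3], y∈[2,4] → 1·2 = 2.
|Parcel B∩Parcel C| = 0 (no overlap).
|Parcel A∩Parcel B∩Parcel C| = 0.
|Parcel A ∪ Parcel B ∪ Parcel C| = 40 − 2 + 0 = 38.00.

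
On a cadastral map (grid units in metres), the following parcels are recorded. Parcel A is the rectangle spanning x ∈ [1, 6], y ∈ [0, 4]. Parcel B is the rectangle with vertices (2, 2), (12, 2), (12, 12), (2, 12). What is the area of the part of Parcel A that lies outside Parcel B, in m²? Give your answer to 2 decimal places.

|Parcel A∩Parcel B|: x∈[2,6], y∈[2,4] → 4·2 = 8.
|Parcel A| = 20.
|Parcel A ∖ Parcel B| = |Parcel A| − |Parcel A∩Parcel B| = 20 − 8 = 12.00.

12.00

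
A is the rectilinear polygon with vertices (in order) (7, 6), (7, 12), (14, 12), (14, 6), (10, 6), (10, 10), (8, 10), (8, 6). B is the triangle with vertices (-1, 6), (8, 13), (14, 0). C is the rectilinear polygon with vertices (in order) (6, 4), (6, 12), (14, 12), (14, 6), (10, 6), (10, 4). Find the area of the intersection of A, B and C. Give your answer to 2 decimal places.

9.49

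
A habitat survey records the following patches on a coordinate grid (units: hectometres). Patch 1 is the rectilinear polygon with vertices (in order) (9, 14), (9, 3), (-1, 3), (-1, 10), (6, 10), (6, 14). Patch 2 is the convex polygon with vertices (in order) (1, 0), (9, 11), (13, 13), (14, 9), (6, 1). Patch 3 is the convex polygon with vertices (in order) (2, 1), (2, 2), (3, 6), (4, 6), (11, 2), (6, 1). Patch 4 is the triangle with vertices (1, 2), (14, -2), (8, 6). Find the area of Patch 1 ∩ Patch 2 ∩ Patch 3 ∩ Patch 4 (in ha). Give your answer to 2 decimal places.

The intersection is the polygon with vertices (3.182,3), (3.489,3.422), (6,4.857), (8.454,3.454), (8,3).
By the shoelace formula its area is 5.66.

5.66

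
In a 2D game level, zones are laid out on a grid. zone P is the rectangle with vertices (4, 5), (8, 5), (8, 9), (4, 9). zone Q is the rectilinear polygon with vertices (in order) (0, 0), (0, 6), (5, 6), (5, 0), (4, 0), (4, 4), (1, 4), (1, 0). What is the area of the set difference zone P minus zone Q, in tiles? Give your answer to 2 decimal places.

15.00

|zone P| = 16, |zone P∩zone Q| = 1.
|zone P ∖ zone Q| = |zone P| − |zone P∩zone Q| = 16 − 1 = 15.00.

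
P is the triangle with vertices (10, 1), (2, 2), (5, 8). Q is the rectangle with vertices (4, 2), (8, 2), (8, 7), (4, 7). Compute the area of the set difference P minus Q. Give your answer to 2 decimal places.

9.41

|P| = 25.5, |P∩Q| = 16.0929.
|P ∖ Q| = |P| − |P∩Q| = 25.5 − 16.0929 = 9.41.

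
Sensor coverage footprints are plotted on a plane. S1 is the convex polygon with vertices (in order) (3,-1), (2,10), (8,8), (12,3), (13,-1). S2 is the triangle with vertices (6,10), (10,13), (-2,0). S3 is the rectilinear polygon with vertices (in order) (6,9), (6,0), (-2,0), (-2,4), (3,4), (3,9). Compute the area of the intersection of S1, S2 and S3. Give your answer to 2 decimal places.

The intersection is the polygon with vertices (5.158,8.947), (6,8.667), (3,5.417), (3,6.25).
By the shoelace formula its area is 2.69.

2.69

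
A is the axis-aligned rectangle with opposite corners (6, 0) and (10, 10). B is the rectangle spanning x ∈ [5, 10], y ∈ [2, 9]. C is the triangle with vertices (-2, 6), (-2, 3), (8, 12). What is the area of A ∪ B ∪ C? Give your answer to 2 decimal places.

62.00

By inclusion–exclusion:
Individual areas: |A| = 40, |B| = 35, |C| = 15.
|A∩B|: x∈[6,10], y∈[2,9] → 4·7 = 28.
|A∩C| = 0.
|B∩C| = 0.
|A∩B∩C| = 0.
|A ∪ B ∪ C| = 90 − 28 + 0 = 62.00.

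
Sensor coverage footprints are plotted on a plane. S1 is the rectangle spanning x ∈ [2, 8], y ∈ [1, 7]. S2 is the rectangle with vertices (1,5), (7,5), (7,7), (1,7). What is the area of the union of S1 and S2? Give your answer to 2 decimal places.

By inclusion–exclusion:
Individual areas: |S1| = 36, |S2| = 12.
|S1∩S2|: x∈[2,7], y∈[5,7] → 5·2 = 10.
|S1 ∪ S2| = 48 − 10 = 38.00.

38.00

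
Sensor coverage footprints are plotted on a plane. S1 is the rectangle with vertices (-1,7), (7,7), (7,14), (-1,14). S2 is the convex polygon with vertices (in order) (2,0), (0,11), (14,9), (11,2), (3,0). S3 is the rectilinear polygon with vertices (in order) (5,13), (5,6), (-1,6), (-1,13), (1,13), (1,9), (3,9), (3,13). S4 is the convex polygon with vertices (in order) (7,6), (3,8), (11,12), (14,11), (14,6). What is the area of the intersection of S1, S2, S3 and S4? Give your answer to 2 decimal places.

The intersection is the polygon with vertices (5,7), (3,8), (5,9).
By the shoelace formula its area is 2.00.

2.00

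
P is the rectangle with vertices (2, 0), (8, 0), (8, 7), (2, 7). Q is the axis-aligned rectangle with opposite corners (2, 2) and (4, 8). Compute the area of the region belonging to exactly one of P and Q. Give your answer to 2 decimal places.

|P∩Q|: x∈[2,4], y∈[2,7] → 2·5 = 10.
|P △ Q| = |P| + |Q| − 2·|P∩Q| = 42 + 12 − 20 = 34.00.

34.00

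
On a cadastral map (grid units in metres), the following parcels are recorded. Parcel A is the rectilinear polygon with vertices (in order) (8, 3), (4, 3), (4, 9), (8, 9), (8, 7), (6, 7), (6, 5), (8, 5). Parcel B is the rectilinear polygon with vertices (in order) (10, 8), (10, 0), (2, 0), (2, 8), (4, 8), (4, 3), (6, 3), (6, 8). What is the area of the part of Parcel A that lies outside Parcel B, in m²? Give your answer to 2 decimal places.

14.00

|Parcel A| = 20, |Parcel A∩Parcel B| = 6.
|Parcel A ∖ Parcel B| = |Parcel A| − |Parcel A∩Parcel B| = 20 − 6 = 14.00.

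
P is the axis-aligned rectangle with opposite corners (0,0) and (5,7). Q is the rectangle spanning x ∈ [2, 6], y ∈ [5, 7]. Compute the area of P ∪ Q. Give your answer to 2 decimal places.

37.00

By inclusion–exclusion:
Individual areas: |P| = 35, |Q| = 8.
|P∩Q|: x∈[2,5], y∈[5,7] → 3·2 = 6.
|P ∪ Q| = 43 − 6 = 37.00.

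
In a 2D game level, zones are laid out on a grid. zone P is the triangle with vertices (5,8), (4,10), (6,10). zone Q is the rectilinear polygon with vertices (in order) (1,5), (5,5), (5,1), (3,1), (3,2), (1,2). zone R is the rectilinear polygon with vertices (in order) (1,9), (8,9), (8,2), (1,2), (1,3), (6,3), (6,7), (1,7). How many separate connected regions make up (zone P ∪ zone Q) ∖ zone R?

(zone P ∪ zone Q) ∖ zone R splits into 3 disjoint pieces (area 1.5, area 8, area 2).

3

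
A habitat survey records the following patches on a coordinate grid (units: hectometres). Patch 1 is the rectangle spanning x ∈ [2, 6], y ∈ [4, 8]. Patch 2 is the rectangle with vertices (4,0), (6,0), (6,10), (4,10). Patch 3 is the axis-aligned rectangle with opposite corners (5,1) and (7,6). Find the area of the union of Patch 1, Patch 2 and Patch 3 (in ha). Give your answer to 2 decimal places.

By inclusion–exclusion:
Individual areas: |Patch 1| = 16, |Patch 2| = 20, |Patch 3| = 10.
|Patch 1∩Patch 2|: x∈[4,6], y∈[4,8] → 2·4 = 8.
|Patch 1∩Patch 3|: x∈[5,6], y∈[4,6] → 1·2 = 2.
|Patch 2∩Patch 3|: x∈[5,6], y∈[1,6] → 1·5 = 5.
|Patch 1∩Patch 2∩Patch 3| = 2.
|Patch 1 ∪ Patch 2 ∪ Patch 3| = 46 − 15 + 2 = 33.00.

33.00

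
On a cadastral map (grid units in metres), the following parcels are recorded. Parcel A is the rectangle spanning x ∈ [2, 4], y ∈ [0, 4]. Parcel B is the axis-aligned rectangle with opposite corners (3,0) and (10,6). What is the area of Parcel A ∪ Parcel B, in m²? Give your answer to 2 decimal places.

By inclusion–exclusion:
Individual areas: |Parcel A| = 8, |Parcel B| = 42.
|Parcel A∩Parcel B|: x∈[3,4], y∈[0,4] → 1·4 = 4.
|Parcel A ∪ Parcel B| = 50 − 4 = 46.00.

46.00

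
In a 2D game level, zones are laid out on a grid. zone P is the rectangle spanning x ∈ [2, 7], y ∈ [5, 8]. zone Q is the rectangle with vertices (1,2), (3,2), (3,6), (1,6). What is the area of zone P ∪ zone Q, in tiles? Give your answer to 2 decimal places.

22.00

By inclusion–exclusion:
Individual areas: |zone P| = 15, |zone Q| = 8.
|zone P∩zone Q|: x∈[2,3], y∈[5,6] → 1·1 = 1.
|zone P ∪ zone Q| = 23 − 1 = 22.00.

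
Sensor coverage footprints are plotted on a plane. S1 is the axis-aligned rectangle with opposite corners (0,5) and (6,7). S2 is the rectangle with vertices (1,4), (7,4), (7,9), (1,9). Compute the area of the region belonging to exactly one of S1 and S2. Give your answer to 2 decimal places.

22.00

|S1∩S2|: x∈[1,6], y∈[5,7] → 5·2 = 10.
|S1 △ S2| = |S1| + |S2| − 2·|S1∩S2| = 12 + 30 − 20 = 22.00.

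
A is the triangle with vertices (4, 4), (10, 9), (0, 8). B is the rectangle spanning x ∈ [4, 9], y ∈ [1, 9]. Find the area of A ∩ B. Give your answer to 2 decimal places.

The intersection is the polygon with vertices (4,4), (4,8.4), (9,8.9), (9,8.167).
By the shoelace formula its area is 12.83.

12.83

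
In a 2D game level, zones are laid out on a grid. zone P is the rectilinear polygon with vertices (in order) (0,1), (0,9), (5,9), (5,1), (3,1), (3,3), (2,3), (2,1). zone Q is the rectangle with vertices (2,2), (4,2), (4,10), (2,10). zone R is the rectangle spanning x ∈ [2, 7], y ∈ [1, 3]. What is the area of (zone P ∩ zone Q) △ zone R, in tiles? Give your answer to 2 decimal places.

|zone P ∩ zone Q| = 13.
|(zone P ∩ zone Q) ∩ zone R| = 1.
|(zone P ∩ zone Q) △ zone R| = 13 + 10 − 2 = 21.00.

21.00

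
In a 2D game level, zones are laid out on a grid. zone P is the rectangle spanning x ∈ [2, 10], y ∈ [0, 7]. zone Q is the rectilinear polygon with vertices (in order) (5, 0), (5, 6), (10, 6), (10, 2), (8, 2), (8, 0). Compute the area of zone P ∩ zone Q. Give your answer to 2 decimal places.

26.00

The intersection is the polygon with vertices (10,2), (8,2), (8,0), (5,0), (5,6), (10,6).
By the shoelace formula its area is 26.00.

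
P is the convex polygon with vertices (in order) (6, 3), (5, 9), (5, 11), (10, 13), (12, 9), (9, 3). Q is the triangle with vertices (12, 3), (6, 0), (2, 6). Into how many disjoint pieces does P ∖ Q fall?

P ∖ Q is a single connected region.

1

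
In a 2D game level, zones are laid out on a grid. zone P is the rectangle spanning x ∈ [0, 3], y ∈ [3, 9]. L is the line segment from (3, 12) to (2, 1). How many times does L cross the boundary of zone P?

2

The segment meets the boundary at (2.182,3), (2.727,9).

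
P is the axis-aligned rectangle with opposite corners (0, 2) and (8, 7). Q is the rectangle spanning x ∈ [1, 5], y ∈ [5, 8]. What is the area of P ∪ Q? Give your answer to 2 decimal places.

44.00

By inclusion–exclusion:
Individual areas: |P| = 40, |Q| = 12.
|P∩Q|: x∈[1,5], y∈[5,7] → 4·2 = 8.
|P ∪ Q| = 52 − 8 = 44.00.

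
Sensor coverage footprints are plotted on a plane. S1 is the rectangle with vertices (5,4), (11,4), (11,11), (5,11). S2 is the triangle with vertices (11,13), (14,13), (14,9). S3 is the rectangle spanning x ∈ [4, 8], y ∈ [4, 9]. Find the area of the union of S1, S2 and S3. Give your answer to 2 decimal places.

53.00

By inclusion–exclusion:
Individual areas: |S1| = 42, |S2| = 6, |S3| = 20.
|S1∩S2| = 0.
|S1∩S3|: x∈[5,8], y∈[4,9] → 3·5 = 15.
|S2∩S3| = 0.
|S1∩S2∩S3| = 0.
|S1 ∪ S2 ∪ S3| = 68 − 15 + 0 = 53.00.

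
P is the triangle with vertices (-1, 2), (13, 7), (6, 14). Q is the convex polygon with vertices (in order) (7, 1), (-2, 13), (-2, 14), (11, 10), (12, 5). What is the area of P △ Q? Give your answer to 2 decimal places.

58.47

|P| = 66.5, |Q| = 85.5, |P∩Q| = 46.7662.
|P △ Q| = |P| + |Q| − 2·|P∩Q| = 66.5 + 85.5 − 93.5323 = 58.47.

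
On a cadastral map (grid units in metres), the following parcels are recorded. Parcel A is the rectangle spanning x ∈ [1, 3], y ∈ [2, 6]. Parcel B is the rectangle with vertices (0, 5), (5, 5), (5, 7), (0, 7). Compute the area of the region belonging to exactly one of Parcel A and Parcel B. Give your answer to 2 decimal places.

|Parcel A∩Parcel B|: x∈[1,3], y∈[5,6] → 2·1 = 2.
|Parcel A △ Parcel B| = |Parcel A| + |Parcel B| − 2·|Parcel A∩Parcel B| = 8 + 10 − 4 = 14.00.

14.00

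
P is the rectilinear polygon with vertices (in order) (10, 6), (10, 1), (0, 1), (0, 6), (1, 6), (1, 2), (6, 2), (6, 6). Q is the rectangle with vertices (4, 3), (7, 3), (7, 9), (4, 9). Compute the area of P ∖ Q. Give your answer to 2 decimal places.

27.00

|P| = 30, |P∩Q| = 3.
|P ∖ Q| = |P| − |P∩Q| = 30 − 3 = 27.00.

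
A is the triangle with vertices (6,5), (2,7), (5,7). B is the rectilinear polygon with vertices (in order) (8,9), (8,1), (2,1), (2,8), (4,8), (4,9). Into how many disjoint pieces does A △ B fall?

1

A △ B is a single connected region.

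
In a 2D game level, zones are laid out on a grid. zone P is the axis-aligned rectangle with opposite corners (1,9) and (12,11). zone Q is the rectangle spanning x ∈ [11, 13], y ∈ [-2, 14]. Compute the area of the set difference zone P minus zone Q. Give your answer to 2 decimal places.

20.00

|zone P∩zone Q|: x∈[11,12], y∈[9,11] → 1·2 = 2.
|zone P| = 22.
|zone P ∖ zone Q| = |zone P| − |zone P∩zone Q| = 22 − 2 = 20.00.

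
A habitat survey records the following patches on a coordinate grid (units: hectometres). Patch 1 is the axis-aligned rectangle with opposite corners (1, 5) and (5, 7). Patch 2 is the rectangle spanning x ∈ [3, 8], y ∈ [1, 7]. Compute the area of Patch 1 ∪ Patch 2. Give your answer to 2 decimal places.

By inclusion–exclusion:
Individual areas: |Patch 1| = 8, |Patch 2| = 30.
|Patch 1∩Patch 2|: x∈[3,5], y∈[5,7] → 2·2 = 4.
|Patch 1 ∪ Patch 2| = 38 − 4 = 34.00.

34.00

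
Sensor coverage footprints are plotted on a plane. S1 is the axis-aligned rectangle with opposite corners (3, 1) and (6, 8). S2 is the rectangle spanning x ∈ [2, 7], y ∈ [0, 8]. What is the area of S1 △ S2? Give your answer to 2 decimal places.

19.00

|S1∩S2|: x∈[3,6], y∈[1,8] → 3·7 = 21.
|S1 △ S2| = |S1| + |S2| − 2·|S1∩S2| = 21 + 40 − 42 = 19.00.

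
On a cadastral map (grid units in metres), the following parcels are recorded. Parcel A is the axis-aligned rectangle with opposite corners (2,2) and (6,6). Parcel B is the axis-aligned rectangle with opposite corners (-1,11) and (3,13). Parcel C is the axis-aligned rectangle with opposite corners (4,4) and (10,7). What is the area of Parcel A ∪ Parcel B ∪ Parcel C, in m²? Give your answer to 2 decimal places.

38.00

By inclusion–exclusion:
Individual areas: |Parcel A| = 16, |Parcel B| = 8, |Parcel C| = 18.
|Parcel A∩Parcel B| = 0 (no overlap).
|Parcel A∩Parcel C|: x∈[4,6], y∈[4,6] → 2·2 = 4.
|Parcel B∩Parcel C| = 0 (no overlap).
|Parcel A∩Parcel B∩Parcel C| = 0.
|Parcel A ∪ Parcel B ∪ Parcel C| = 42 − 4 + 0 = 38.00.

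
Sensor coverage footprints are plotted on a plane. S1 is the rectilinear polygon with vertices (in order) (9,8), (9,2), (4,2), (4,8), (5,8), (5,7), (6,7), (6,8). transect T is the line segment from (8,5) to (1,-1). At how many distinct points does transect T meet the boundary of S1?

The segment meets the boundary at (4.5,2).

1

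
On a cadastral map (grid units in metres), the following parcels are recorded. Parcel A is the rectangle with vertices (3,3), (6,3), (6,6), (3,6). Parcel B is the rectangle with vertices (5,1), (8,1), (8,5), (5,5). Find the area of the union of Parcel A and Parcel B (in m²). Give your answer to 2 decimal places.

19.00

By inclusion–exclusion:
Individual areas: |Parcel A| = 9, |Parcel B| = 12.
|Parcel A∩Parcel B|: x∈[5,6], y∈[3,5] → 1·2 = 2.
|Parcel A ∪ Parcel B| = 21 − 2 = 19.00.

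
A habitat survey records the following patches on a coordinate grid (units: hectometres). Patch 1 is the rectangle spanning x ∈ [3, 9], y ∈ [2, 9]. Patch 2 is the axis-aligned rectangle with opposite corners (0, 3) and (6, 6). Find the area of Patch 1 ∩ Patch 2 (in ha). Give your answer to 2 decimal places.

|Patch 1∩Patch 2|: x∈[3,6], y∈[3,6] → 3·3 = 9.

9.00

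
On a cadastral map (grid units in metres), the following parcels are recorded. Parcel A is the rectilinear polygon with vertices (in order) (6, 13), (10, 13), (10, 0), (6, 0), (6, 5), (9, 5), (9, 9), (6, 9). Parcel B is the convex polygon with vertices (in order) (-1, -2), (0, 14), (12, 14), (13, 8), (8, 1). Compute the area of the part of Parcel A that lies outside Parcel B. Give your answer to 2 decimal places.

|Parcel A| = 40, |Parcel A∩Parcel B| = 33.8667.
|Parcel A ∖ Parcel B| = |Parcel A| − |Parcel A∩Parcel B| = 40 − 33.8667 = 6.13.

6.13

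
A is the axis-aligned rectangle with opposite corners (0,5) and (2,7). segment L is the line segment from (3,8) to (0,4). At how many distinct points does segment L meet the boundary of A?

The segment meets the boundary at (0.75,5), (2,6.667).

2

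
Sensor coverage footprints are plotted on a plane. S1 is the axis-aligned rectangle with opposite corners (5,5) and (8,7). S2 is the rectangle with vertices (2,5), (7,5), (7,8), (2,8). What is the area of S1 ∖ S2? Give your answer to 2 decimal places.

|S1∩S2|: x∈[5,7], y∈[5,7] → 2·2 = 4.
|S1| = 6.
|S1 ∖ S2| = |S1| − |S1∩S2| = 6 − 4 = 2.00.

2.00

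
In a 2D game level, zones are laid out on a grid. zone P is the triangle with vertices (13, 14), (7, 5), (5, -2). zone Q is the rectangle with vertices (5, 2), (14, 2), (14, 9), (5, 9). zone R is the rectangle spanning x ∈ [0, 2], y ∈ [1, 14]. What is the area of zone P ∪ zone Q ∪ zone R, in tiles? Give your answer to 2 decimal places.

By inclusion–exclusion:
Individual areas: |zone P| = 12, |zone Q| = 63, |zone R| = 26.
|zone P∩zone Q| = 8.2024.
|zone P∩zone R| = 0.
|zone Q∩zone R| = 0 (no overlap).
|zone P∩zone Q∩zone R| = 0.
|zone P ∪ zone Q ∪ zone R| = 101 − 8.2024 + 0 = 92.80.

92.80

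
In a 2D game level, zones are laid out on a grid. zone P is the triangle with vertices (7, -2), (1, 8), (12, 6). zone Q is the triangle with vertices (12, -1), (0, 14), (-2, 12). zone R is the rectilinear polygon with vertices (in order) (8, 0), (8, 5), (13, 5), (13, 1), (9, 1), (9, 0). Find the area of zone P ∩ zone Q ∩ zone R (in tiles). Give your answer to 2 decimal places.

The intersection is the polygon with vertices (9.544,2.07), (9.232,1.571), (8,2.714), (8,4).
By the shoelace formula its area is 1.48.

1.48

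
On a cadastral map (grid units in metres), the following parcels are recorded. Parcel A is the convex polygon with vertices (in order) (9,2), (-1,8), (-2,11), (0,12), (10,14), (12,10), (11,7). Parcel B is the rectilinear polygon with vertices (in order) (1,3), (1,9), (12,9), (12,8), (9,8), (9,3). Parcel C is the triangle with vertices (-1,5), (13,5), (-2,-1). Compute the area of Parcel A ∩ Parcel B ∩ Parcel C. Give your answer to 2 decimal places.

The intersection is the polygon with vertices (9,3.4), (8,3), (7.333,3), (4,5), (9,5).
By the shoelace formula its area is 6.47.

6.47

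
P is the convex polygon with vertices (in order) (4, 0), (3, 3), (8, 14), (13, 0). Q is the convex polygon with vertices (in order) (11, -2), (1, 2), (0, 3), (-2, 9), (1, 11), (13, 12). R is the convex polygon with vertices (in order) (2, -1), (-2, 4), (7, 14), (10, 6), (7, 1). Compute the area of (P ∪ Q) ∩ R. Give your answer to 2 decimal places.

80.20

|P ∪ Q| = 149.7542.
|(P ∪ Q) ∩ R| = 80.20.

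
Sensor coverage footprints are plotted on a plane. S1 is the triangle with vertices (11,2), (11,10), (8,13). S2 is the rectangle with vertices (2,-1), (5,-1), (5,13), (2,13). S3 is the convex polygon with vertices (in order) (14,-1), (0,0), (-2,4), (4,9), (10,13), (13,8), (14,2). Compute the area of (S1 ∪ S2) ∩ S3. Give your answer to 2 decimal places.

38.09

|S1 ∪ S2| = 54.
|(S1 ∪ S2) ∩ S3| = 38.09.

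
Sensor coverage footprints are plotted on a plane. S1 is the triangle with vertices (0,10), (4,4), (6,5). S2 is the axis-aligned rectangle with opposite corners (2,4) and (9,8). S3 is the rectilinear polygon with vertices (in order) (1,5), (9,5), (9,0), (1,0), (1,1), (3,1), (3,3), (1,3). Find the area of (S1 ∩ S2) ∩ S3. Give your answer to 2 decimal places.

1.33

The region (S1 ∩ S2) ∩ S3 is the polygon with vertices (4,4), (3.333,5), (6,5).
By the shoelace formula its area is 1.33.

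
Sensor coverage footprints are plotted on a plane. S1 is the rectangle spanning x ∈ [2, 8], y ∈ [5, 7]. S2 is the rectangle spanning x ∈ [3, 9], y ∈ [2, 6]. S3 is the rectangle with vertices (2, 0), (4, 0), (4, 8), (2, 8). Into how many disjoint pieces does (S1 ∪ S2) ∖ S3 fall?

1

(S1 ∪ S2) ∖ S3 is a single connected region.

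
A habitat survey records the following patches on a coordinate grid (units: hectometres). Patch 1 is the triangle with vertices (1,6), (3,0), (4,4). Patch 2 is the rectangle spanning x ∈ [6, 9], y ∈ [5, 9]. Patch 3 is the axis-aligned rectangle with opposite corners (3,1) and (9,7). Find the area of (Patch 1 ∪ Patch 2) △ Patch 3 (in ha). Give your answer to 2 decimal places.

38.58

|Patch 1 ∪ Patch 2| = 19.
|(Patch 1 ∪ Patch 2) ∩ Patch 3| = 8.2083.
|(Patch 1 ∪ Patch 2) △ Patch 3| = 19 + 36 − 16.4167 = 38.58.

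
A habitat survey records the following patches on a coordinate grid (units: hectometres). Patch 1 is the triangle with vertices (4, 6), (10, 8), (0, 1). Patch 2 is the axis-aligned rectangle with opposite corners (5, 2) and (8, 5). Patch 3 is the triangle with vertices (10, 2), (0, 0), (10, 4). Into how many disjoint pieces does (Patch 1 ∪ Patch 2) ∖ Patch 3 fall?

(Patch 1 ∪ Patch 2) ∖ Patch 3 is a single connected region.

1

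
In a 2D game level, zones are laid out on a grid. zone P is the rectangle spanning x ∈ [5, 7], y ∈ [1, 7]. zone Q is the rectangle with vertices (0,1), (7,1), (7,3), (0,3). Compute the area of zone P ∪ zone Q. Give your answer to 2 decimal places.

22.00

By inclusion–exclusion:
Individual areas: |zone P| = 12, |zone Q| = 14.
|zone P∩zone Q|: x∈[5,7], y∈[1,3] → 2·2 = 4.
|zone P ∪ zone Q| = 26 − 4 = 22.00.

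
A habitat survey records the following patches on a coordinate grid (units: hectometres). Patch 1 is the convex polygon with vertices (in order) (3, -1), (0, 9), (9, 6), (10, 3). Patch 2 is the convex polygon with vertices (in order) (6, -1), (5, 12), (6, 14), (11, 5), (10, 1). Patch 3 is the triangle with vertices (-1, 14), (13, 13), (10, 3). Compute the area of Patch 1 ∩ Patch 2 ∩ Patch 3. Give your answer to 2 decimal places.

4.00

The intersection is the polygon with vertices (10,3), (6,7), (9,6).
By the shoelace formula its area is 4.00.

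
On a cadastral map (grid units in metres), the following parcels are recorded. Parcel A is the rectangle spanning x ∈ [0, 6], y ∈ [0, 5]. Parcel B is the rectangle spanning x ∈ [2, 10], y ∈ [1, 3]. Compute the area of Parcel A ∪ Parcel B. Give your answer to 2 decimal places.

38.00

By inclusion–exclusion:
Individual areas: |Parcel A| = 30, |Parcel B| = 16.
|Parcel A∩Parcel B|: x∈[2,6], y∈[1,3] → 4·2 = 8.
|Parcel A ∪ Parcel B| = 46 − 8 = 38.00.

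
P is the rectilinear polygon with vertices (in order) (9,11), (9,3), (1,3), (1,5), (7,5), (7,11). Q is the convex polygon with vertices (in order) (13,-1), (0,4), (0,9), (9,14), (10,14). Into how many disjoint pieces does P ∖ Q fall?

1

P ∖ Q is a single connected region.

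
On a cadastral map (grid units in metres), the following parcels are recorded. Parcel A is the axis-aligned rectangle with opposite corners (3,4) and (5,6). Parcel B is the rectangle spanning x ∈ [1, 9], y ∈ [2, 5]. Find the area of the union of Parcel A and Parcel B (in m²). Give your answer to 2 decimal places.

By inclusion–exclusion:
Individual areas: |Parcel A| = 4, |Parcel B| = 24.
|Parcel A∩Parcel B|: x∈[3,5], y∈[4,5] → 2·1 = 2.
|Parcel A ∪ Parcel B| = 28 − 2 = 26.00.

26.00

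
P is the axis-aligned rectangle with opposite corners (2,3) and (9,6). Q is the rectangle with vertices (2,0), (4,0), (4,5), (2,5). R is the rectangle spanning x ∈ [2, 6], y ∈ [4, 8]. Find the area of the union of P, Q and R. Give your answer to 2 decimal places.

By inclusion–exclusion:
Individual areas: |P| = 21, |Q| = 10, |R| = 16.
|P∩Q|: x∈[2,4], y∈[3,5] → 2·2 = 4.
|P∩R|: x∈[2,6], y∈[4,6] → 4·2 = 8.
|Q∩R|: x∈[2,4], y∈[4,5] → 2·1 = 2.
|P∩Q∩R| = 2.
|P ∪ Q ∪ R| = 47 − 14 + 2 = 35.00.

35.00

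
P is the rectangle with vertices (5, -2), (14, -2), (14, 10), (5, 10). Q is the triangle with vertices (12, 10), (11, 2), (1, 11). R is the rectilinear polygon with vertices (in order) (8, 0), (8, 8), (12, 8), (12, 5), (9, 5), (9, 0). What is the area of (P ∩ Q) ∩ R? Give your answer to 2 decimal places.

11.44

The region (P ∩ Q) ∩ R is the polygon with vertices (11.375,5), (9,5), (9,3.8), (8,4.7), (8,8), (11.75,8).
By the shoelace formula its area is 11.44.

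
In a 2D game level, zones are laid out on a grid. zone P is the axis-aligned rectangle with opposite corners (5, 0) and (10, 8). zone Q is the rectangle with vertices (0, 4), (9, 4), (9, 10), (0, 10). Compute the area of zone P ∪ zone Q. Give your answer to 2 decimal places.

78.00

By inclusion–exclusion:
Individual areas: |zone P| = 40, |zone Q| = 54.
|zone P∩zone Q|: x∈[5,9], y∈[4,8] → 4·4 = 16.
|zone P ∪ zone Q| = 94 − 16 = 78.00.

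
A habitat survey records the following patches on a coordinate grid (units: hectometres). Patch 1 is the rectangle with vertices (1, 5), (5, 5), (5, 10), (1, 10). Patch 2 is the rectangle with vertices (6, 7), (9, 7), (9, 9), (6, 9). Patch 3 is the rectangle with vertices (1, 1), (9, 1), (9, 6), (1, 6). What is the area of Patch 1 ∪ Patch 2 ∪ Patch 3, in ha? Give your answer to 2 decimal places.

62.00

By inclusion–exclusion:
Individual areas: |Patch 1| = 20, |Patch 2| = 6, |Patch 3| = 40.
|Patch 1∩Patch 2| = 0 (no overlap).
|Patch 1∩Patch 3|: x∈[1,5], y∈[5,6] → 4·1 = 4.
|Patch 2∩Patch 3| = 0 (no overlap).
|Patch 1∩Patch 2∩Patch 3| = 0.
|Patch 1 ∪ Patch 2 ∪ Patch 3| = 66 − 4 + 0 = 62.00.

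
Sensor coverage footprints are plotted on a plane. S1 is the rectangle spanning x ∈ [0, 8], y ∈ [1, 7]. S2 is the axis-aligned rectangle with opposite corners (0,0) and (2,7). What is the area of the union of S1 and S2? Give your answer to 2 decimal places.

By inclusion–exclusion:
Individual areas: |S1| = 48, |S2| = 14.
|S1∩S2|: x∈[0,2], y∈[1,7] → 2·6 = 12.
|S1 ∪ S2| = 62 − 12 = 50.00.

50.00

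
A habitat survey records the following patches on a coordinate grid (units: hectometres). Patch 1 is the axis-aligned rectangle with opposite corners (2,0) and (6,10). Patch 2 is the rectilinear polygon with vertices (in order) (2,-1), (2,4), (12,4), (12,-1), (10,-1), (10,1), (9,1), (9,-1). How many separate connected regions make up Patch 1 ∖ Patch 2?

Patch 1 ∖ Patch 2 is a single connected region.

1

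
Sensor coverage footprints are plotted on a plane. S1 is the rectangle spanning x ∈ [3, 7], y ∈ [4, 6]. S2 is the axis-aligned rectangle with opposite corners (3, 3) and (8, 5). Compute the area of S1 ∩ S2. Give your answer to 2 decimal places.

|S1∩S2|: x∈[3,7], y∈[4,5] → 4·1 = 4.

4.00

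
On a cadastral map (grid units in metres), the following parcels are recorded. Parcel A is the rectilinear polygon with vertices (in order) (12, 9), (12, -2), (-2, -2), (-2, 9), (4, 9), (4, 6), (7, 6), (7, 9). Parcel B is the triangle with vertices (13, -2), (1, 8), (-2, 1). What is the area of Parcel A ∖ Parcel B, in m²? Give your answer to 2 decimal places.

|Parcel A| = 145, |Parcel A∩Parcel B| = 56.6833.
|Parcel A ∖ Parcel B| = |Parcel A| − |Parcel A∩Parcel B| = 145 − 56.6833 = 88.32.

88.32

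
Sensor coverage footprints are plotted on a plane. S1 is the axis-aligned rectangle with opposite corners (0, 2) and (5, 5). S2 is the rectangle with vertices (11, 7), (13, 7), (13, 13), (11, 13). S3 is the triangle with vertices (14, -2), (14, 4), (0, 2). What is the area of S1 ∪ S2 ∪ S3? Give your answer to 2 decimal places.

67.21

By inclusion–exclusion:
Individual areas: |S1| = 15, |S2| = 12, |S3| = 42.
|S1∩S2| = 0 (no overlap).
|S1∩S3| = 1.7857.
|S2∩S3| = 0.
|S1∩S2∩S3| = 0.
|S1 ∪ S2 ∪ S3| = 69 − 1.7857 + 0 = 67.21.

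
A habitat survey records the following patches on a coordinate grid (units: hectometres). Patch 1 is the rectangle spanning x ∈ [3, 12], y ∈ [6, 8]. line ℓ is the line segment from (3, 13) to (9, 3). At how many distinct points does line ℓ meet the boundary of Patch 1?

2

The segment meets the boundary at (7.2,6), (6,8).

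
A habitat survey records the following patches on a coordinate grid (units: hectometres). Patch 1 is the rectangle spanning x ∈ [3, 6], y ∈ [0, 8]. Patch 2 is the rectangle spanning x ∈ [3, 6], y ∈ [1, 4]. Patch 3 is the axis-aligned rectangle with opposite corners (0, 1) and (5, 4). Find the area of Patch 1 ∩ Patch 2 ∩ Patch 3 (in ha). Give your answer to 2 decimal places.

6.00

The intersection is the polygon with vertices (3,1), (3,4), (5,4), (5,1).
By the shoelace formula its area is 6.00.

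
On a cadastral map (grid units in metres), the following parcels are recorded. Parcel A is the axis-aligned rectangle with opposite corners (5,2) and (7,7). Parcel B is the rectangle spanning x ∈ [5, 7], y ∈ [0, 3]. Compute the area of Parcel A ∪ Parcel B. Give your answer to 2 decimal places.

14.00

By inclusion–exclusion:
Individual areas: |Parcel A| = 10, |Parcel B| = 6.
|Parcel A∩Parcel B|: x∈[5,7], y∈[2,3] → 2·1 = 2.
|Parcel A ∪ Parcel B| = 16 − 2 = 14.00.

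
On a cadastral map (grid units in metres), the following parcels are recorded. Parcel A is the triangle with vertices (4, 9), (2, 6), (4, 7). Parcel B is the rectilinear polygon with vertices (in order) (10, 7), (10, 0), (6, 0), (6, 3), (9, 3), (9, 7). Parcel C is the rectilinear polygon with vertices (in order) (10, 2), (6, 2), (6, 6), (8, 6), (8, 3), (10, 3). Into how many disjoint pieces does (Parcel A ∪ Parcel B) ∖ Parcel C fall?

(Parcel A ∪ Parcel B) ∖ Parcel C splits into 3 disjoint pieces (area 2, area 4, area 8).

3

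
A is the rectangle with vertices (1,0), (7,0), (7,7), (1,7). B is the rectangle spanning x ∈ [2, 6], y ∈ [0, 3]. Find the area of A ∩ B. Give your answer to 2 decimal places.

|A∩B|: x∈[2,6], y∈[0,3] → 4·3 = 12.

12.00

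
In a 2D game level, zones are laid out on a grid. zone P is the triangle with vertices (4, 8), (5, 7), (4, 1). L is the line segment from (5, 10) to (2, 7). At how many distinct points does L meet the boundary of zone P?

0

The segment lies entirely outside zone P and never meets its boundary.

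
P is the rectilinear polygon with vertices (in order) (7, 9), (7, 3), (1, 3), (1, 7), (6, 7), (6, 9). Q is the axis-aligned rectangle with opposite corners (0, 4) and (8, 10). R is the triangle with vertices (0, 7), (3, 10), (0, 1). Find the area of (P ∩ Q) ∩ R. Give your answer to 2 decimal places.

1.50

The region (P ∩ Q) ∩ R is the polygon with vertices (1,7), (2,7), (1,4).
By the shoelace formula its area is 1.50.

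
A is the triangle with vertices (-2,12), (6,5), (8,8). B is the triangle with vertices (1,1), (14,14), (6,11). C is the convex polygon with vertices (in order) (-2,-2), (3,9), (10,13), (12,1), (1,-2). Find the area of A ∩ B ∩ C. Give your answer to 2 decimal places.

The intersection is the polygon with vertices (5.083,9.167), (8,8), (5.467,5.467), (3.913,6.826).
By the shoelace formula its area is 7.79.

7.79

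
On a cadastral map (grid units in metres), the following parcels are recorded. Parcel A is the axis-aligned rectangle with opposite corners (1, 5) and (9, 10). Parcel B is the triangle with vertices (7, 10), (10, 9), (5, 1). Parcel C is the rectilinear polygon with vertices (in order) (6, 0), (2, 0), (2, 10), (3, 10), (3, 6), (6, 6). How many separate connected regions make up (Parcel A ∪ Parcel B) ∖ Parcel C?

(Parcel A ∪ Parcel B) ∖ Parcel C splits into 2 disjoint pieces (area 29.7667, area 5).

2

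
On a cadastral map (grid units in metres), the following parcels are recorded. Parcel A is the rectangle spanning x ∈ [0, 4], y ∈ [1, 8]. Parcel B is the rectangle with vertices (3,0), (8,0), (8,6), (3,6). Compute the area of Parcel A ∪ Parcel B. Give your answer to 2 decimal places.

53.00

By inclusion–exclusion:
Individual areas: |Parcel A| = 28, |Parcel B| = 30.
|Parcel A∩Parcel B|: x∈[3,4], y∈[1,6] → 1·5 = 5.
|Parcel A ∪ Parcel B| = 58 − 5 = 53.00.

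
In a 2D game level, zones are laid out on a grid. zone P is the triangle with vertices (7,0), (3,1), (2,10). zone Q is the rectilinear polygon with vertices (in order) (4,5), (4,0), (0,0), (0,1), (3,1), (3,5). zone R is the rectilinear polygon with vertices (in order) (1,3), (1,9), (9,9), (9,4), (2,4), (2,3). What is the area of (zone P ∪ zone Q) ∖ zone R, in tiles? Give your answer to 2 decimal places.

14.57

|zone P ∪ zone Q| = 21.375.
|(zone P ∪ zone Q) ∩ zone R| = 6.8056.
|(zone P ∪ zone Q) ∖ zone R| = 21.375 − 6.8056 = 14.57.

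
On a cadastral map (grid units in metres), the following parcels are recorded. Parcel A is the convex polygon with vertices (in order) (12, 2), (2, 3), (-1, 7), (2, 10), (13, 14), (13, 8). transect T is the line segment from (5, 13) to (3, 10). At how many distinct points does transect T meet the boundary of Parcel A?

The segment meets the boundary at (3.32,10.48).

1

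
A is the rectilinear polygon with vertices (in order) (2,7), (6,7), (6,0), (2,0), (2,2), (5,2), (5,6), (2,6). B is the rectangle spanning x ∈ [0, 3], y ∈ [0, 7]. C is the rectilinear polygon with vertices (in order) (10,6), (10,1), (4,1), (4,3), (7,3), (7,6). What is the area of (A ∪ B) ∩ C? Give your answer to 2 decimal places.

The region (A ∪ B) ∩ C is the polygon with vertices (6,1), (4,1), (4,2), (5,2), (5,3), (6,3).
By the shoelace formula its area is 3.00.

3.00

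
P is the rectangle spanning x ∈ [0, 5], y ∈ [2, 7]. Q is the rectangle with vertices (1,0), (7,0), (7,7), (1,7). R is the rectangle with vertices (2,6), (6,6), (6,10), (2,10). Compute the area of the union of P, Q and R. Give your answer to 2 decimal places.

By inclusion–exclusion:
Individual areas: |P| = 25, |Q| = 42, |R| = 16.
|P∩Q|: x∈[1,5], y∈[2,7] → 4·5 = 20.
|P∩R|: x∈[2,5], y∈[6,7] → 3·1 = 3.
|Q∩R|: x∈[2,6], y∈[6,7] → 4·1 = 4.
|P∩Q∩R| = 3.
|P ∪ Q ∪ R| = 83 − 27 + 3 = 59.00.

59.00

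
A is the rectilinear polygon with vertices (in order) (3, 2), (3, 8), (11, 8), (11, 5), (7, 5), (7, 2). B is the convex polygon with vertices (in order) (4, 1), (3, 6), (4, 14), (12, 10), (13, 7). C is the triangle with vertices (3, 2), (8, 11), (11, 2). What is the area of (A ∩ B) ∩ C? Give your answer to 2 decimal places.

The region (A ∩ B) ∩ C is the polygon with vertices (7,5), (7,3), (5.5,2), (3.8,2), (3.588,3.059), (6.333,8), (9,8), (10,5).
By the shoelace formula its area is 20.33.

20.33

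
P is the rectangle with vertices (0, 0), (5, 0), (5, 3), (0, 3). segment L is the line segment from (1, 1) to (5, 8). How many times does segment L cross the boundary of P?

The segment meets the boundary at (2.143,3).

1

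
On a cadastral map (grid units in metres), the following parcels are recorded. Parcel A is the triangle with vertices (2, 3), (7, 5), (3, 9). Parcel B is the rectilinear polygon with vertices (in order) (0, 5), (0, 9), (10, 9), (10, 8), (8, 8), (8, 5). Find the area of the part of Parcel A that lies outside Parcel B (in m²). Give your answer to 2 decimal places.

4.67

|Parcel A| = 14, |Parcel A∩Parcel B| = 9.3333.
|Parcel A ∖ Parcel B| = |Parcel A| − |Parcel A∩Parcel B| = 14 − 9.3333 = 4.67.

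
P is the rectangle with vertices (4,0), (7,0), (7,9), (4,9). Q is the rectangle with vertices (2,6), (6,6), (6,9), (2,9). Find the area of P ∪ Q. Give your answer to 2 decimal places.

33.00

By inclusion–exclusion:
Individual areas: |P| = 27, |Q| = 12.
|P∩Q|: x∈[4,6], y∈[6,9] → 2·3 = 6.
|P ∪ Q| = 39 − 6 = 33.00.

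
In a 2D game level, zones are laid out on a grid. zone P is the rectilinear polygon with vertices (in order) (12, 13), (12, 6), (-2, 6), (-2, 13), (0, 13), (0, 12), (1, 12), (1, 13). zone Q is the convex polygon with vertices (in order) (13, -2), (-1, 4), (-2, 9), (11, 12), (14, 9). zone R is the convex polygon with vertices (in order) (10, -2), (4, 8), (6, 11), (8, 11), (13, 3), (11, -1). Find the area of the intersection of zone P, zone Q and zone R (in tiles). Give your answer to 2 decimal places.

The intersection is the polygon with vertices (5.2,6), (4,8), (5.879,10.818), (6.667,11), (8,11), (11.125,6).
By the shoelace formula its area is 23.55.

23.55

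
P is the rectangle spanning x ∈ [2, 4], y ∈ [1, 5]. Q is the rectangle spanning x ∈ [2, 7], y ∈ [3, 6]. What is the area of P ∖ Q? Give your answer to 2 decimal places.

4.00

|P∩Q|: x∈[2,4], y∈[3,5] → 2·2 = 4.
|P| = 8.
|P ∖ Q| = |P| − |P∩Q| = 8 − 4 = 4.00.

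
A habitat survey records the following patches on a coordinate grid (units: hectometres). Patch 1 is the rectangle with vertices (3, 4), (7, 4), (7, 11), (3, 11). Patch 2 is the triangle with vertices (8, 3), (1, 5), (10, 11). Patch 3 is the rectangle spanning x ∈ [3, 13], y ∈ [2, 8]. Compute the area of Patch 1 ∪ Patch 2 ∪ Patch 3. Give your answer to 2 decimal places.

78.78

By inclusion–exclusion:
Individual areas: |Patch 1| = 28, |Patch 2| = 30, |Patch 3| = 60.
|Patch 1∩Patch 2| = 14.3452.
|Patch 1∩Patch 3|: x∈[3,7], y∈[4,8] → 4·4 = 16.
|Patch 2∩Patch 3| = 22.4702.
|Patch 1∩Patch 2∩Patch 3| = 13.5952.
|Patch 1 ∪ Patch 2 ∪ Patch 3| = 118 − 52.8155 + 13.5952 = 78.78.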